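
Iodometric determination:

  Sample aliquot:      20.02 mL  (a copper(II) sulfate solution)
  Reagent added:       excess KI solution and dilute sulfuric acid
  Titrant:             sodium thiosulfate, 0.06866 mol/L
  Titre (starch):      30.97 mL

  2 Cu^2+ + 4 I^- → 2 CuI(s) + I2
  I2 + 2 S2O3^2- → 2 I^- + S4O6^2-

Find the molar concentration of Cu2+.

0.1062 mol/L

n(S2O3^2-) = 0.03097 × 0.06866 = 2.126 × 10^-3 mol
n(I2) = n(S2O3^2-)/2 = 1.063 × 10^-3 mol
From the 2:1 ratio, n(Cu2+) in the aliquot = 2/1 × 1.063 × 10^-3 = 2.126 × 10^-3 mol
[Cu2+] = 2.126 × 10^-3 / 0.02002 = 0.1062 mol/L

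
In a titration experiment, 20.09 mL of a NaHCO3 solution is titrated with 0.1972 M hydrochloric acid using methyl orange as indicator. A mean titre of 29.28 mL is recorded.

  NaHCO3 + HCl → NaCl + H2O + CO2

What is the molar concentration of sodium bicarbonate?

n(HCl) = 0.02928 L × 0.1972 mol/L = 5.774 × 10^-3 mol
n(NaHCO3) = 5.774 × 10^-3 mol (1:1 mole ratio)
[NaHCO3] = 5.774 × 10^-3 mol / 0.02009 L = 0.2874 mol/L

0.2874 M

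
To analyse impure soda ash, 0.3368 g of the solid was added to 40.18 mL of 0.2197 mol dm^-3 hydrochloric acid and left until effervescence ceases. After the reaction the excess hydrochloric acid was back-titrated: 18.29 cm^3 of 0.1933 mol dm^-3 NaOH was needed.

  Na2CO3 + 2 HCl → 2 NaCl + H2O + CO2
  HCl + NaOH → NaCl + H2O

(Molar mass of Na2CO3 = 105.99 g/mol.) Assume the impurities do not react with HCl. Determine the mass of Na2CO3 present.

n(HCl) added = 0.04018 × 0.2197 = 8.828 × 10^-3 mol
n(NaOH) used in back-titration = 0.01829 × 0.1933 = 3.535 × 10^-3 mol
n(HCl) left over = 3.535 × 10^-3 mol (1:1 ratio)
n(HCl) consumed by analyte = 8.828 × 10^-3 − 3.535 × 10^-3 = 5.292 × 10^-3 mol
From the 1:2 ratio, n(Na2CO3) = 1/2 × 5.292 × 10^-3 = 2.646 × 10^-3 mol
mass of Na2CO3 = 2.646 × 10^-3 × 105.99 = 0.2805 g

0.2805 g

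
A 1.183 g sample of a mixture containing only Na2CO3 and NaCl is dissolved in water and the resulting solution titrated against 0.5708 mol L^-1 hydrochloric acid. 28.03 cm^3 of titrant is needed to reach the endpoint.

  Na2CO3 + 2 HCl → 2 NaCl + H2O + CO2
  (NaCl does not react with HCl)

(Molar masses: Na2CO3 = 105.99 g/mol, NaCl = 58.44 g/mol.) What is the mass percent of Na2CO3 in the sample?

n(HCl) = 0.02803 × 0.5708 = 0.01600 mol
Let x = n(Na2CO3), y = n(NaCl).
Titrant: 2x = 0.01600;  mass: 105.99x + 58.44y = 1.183
Solving, x = 8.000 × 10^-3 mol, y = 5.734 × 10^-3 mol
mass of Na2CO3 = 8.000 × 10^-3 × 105.99 = 0.8479 g
% Na2CO3 = 0.8479 / 1.183 × 100 = 71.67 %

71.67 %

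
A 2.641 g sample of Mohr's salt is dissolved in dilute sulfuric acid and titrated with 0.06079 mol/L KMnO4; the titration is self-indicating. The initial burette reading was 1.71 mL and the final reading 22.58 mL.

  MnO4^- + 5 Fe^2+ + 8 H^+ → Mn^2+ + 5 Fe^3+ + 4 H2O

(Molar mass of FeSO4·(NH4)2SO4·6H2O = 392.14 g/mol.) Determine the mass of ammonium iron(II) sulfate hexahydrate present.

2.488 g

n(KMnO4) = 0.02087 L × 0.06079 mol/L = 1.269 × 10^-3 mol
From the 5:1 ratio, n(FeSO4·(NH4)2SO4·6H2O) = 5/1 × 1.269 × 10^-3 = 6.343 × 10^-3 mol
mass of FeSO4·(NH4)2SO4·6H2O = 6.343 × 10^-3 × 392.14 g/mol = 2.488 g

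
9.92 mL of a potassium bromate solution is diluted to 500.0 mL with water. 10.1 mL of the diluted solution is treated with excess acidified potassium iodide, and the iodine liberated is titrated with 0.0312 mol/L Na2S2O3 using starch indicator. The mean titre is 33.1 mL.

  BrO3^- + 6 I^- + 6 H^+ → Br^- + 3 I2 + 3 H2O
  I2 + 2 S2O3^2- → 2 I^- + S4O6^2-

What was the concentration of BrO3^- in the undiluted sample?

n(S2O3^2-) = 0.0331 × 0.0312 = 1.03 × 10^-3 mol
n(I2) = n(S2O3^2-)/2 = 5.16 × 10^-4 mol
From the 1:3 ratio, n(BrO3^-) in the aliquot = 1/3 × 5.16 × 10^-4 = 1.72 × 10^-4 mol
[BrO3^-]_dilute = 1.72 × 10^-4 / 0.0101 = 0.0170 mol/L
[BrO3^-]_original = 0.0170 × 500.0/9.92 = 0.859 mol/L

0.859 mol/L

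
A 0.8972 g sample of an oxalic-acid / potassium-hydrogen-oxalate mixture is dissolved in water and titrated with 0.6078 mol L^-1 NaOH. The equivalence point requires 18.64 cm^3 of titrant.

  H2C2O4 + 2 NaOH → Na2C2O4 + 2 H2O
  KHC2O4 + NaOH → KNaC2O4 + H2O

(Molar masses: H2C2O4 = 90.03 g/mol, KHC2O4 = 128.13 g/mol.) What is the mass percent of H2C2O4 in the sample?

33.47 %

n(NaOH) = 0.01864 × 0.6078 = 0.01133 mol
Let x = n(H2C2O4), y = n(KHC2O4).
Titrant: 2x + 1y = 0.01133;  mass: 90.03x + 128.13y = 0.8972
Solving, x = 3.335 × 10^-3 mol, y = 4.659 × 10^-3 mol
mass of H2C2O4 = 3.335 × 10^-3 × 90.03 = 0.3003 g
% H2C2O4 = 0.3003 / 0.8972 × 100 = 33.47 %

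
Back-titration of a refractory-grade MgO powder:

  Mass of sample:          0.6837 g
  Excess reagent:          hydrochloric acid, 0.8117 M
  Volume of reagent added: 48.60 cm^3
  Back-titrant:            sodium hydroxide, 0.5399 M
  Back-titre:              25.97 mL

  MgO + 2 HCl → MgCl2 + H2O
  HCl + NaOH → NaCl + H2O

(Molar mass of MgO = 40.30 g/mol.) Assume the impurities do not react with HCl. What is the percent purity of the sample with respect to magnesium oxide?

n(HCl) added = 0.04860 × 0.8117 = 0.03945 mol
n(NaOH) used in back-titration = 0.02597 × 0.5399 = 0.01402 mol
n(HCl) left over = 0.01402 mol (1:1 ratio)
n(HCl) consumed by analyte = 0.03945 − 0.01402 = 0.02543 mol
From the 1:2 ratio, n(MgO) = 1/2 × 0.02543 = 0.01271 mol
mass of MgO = 0.01271 × 40.30 = 0.5124 g
% MgO = 0.5124 / 0.6837 × 100 = 74.94 %

74.94 %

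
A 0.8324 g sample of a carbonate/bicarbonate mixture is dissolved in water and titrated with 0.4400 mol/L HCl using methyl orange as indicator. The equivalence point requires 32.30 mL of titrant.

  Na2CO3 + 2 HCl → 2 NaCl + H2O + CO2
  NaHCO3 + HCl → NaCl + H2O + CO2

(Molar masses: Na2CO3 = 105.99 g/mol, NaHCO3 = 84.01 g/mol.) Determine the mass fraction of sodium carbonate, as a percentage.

n(HCl) = 0.03230 × 0.4400 = 0.01421 mol
Let x = n(Na2CO3), y = n(NaHCO3).
Titrant: 2x + 1y = 0.01421;  mass: 105.99x + 84.01y = 0.8324
Solving, x = 5.829 × 10^-3 mol, y = 2.555 × 10^-3 mol
mass of Na2CO3 = 5.829 × 10^-3 × 105.99 = 0.6178 g
% Na2CO3 = 0.6178 / 0.8324 × 100 = 74.22 %

74.22 %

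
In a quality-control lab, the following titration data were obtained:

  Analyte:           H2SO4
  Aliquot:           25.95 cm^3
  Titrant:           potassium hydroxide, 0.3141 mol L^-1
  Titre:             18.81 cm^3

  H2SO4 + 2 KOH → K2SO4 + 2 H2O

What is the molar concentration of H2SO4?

0.1138 mol/L

n(KOH) = 0.01881 L × 0.3141 mol/L = 5.908 × 10^-3 mol
From the 1:2 mole ratio, n(H2SO4) = 1/2 × 5.908 × 10^-3 = 2.954 × 10^-3 mol
[H2SO4] = 2.954 × 10^-3 mol / 0.02595 L = 0.1138 mol/L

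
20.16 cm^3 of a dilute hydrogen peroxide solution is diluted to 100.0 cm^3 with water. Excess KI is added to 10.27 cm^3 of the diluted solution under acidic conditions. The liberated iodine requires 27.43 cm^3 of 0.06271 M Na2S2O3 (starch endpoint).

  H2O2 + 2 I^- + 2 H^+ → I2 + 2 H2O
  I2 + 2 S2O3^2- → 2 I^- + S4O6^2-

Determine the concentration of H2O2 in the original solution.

n(S2O3^2-) = 0.02743 × 0.06271 = 1.720 × 10^-3 mol
n(I2) = n(S2O3^2-)/2 = 8.601 × 10^-4 mol
n(H2O2) in the aliquot = 8.601 × 10^-4 mol (1:1 ratio)
[H2O2]_dilute = 8.601 × 10^-4 / 0.01027 = 0.08375 mol/L
[H2O2]_original = 0.08375 × 100.0/20.16 = 0.4154 mol/L

0.4154 M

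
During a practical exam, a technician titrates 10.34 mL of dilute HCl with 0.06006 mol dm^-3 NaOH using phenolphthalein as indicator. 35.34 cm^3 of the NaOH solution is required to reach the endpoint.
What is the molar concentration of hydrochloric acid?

HCl + NaOH → NaCl + H2O
n(NaOH) = 0.03534 L × 0.06006 mol/L = 2.123 × 10^-3 mol
n(HCl) = 2.123 × 10^-3 mol (1:1 mole ratio)
[HCl] = 2.123 × 10^-3 mol / 0.01034 L = 0.2053 mol/L

0.2053 mol/L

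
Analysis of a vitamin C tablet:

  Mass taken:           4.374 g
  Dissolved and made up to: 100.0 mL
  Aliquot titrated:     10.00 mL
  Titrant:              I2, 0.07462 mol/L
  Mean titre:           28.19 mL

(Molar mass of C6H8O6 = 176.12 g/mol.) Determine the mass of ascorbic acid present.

C6H8O6 + I2 → C6H6O6 + 2 HI
n(I2) per titration = 0.02819 × 0.07462 = 2.104 × 10^-3 mol
n(C6H8O6) in each aliquot = 2.104 × 10^-3 mol (1:1 ratio)
n(C6H8O6) in the whole flask = 2.104 × 10^-3 × 100.0/10.00 = 0.02104 mol
mass of C6H8O6 = 0.02104 × 176.12 = 3.705 g

3.705 g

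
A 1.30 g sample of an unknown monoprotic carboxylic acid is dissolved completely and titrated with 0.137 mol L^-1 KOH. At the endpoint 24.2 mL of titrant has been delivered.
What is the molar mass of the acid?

n(KOH) = 0.0242 L × 0.137 mol/L = 3.32 × 10^-3 mol
n(HA) = 3.32 × 10^-3 mol (1:1 ratio)
M = m / n = 1.30 g / 3.32 × 10^-3 mol = 392 g/mol

392 g/mol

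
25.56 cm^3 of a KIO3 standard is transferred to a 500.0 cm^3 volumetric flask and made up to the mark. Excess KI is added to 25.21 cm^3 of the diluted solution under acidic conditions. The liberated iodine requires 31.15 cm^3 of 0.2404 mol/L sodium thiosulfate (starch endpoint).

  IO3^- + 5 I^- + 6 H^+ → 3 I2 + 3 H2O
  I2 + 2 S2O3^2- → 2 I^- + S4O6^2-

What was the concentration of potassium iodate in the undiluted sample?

0.9685 mol/L

n(S2O3^2-) = 0.03115 × 0.2404 = 7.488 × 10^-3 mol
n(I2) = n(S2O3^2-)/2 = 3.744 × 10^-3 mol
From the 1:3 ratio, n(IO3^-) in the aliquot = 1/3 × 3.744 × 10^-3 = 1.248 × 10^-3 mol
[IO3^-]_dilute = 1.248 × 10^-3 / 0.02521 = 0.04951 mol/L
[IO3^-]_original = 0.04951 × 500.0/25.56 = 0.9685 mol/L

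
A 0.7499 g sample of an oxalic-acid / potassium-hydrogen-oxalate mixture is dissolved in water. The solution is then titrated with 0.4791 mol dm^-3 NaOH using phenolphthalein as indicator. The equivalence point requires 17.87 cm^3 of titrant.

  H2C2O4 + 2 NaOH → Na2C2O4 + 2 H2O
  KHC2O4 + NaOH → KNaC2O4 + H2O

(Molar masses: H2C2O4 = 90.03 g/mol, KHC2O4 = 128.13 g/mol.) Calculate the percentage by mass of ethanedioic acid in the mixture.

25.07 %

n(NaOH) = 0.01787 × 0.4791 = 8.562 × 10^-3 mol
Let x = n(H2C2O4), y = n(KHC2O4).
Titrant: 2x + 1y = 8.562 × 10^-3;  mass: 90.03x + 128.13y = 0.7499
Solving, x = 2.088 × 10^-3 mol, y = 4.386 × 10^-3 mol
mass of H2C2O4 = 2.088 × 10^-3 × 90.03 = 0.1880 g
% H2C2O4 = 0.1880 / 0.7499 × 100 = 25.07 %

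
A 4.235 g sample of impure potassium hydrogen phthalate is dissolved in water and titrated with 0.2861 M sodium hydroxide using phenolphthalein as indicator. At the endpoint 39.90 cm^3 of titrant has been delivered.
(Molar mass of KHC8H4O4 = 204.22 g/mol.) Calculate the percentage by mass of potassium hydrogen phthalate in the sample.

KHC8H4O4 + NaOH → KNaC8H4O4 + H2O
n(NaOH) = 0.03990 L × 0.2861 mol/L = 0.01142 mol
n(KHC8H4O4) = 0.01142 mol (1:1 ratio)
mass of KHC8H4O4 = 0.01142 × 204.22 g/mol = 2.331 g
% KHC8H4O4 = 2.331 / 4.235 × 100 = 55.05 %

55.05 %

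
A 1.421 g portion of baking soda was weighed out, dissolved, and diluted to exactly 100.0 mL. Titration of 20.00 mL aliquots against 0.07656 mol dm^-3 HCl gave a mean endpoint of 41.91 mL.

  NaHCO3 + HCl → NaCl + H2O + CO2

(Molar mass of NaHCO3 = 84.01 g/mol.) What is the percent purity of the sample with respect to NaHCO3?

94.85 %

n(HCl) per titration = 0.04191 × 0.07656 = 3.209 × 10^-3 mol
n(NaHCO3) in each aliquot = 3.209 × 10^-3 mol (1:1 ratio)
n(NaHCO3) in the whole flask = 3.209 × 10^-3 × 100.0/20.00 = 0.01604 mol
mass of NaHCO3 = 0.01604 × 84.01 = 1.348 g
% NaHCO3 = 1.348 / 1.421 × 100 = 94.85 %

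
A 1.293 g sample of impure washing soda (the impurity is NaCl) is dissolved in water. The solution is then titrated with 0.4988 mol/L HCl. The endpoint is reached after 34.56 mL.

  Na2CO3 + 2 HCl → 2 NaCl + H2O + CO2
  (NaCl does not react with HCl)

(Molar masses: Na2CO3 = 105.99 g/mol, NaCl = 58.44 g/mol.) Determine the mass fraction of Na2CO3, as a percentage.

70.65 %

n(HCl) = 0.03456 × 0.4988 = 0.01724 mol
Let x = n(Na2CO3), y = n(NaCl).
Titrant: 2x = 0.01724;  mass: 105.99x + 58.44y = 1.293
Solving, x = 8.619 × 10^-3 mol, y = 6.493 × 10^-3 mol
mass of Na2CO3 = 8.619 × 10^-3 × 105.99 = 0.9136 g
% Na2CO3 = 0.9136 / 1.293 × 100 = 70.65 %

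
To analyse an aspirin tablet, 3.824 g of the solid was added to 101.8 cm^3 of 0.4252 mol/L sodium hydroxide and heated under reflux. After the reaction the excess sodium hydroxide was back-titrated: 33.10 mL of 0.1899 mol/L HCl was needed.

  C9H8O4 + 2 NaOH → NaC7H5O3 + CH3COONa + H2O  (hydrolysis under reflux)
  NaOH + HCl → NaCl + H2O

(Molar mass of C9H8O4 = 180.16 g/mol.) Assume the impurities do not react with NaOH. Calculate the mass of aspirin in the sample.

3.333 g

n(NaOH) added = 0.1018 × 0.4252 = 0.04329 mol
n(HCl) used in back-titration = 0.03310 × 0.1899 = 6.286 × 10^-3 mol
n(NaOH) left over = 6.286 × 10^-3 mol (1:1 ratio)
n(NaOH) consumed by analyte = 0.04329 − 6.286 × 10^-3 = 0.03700 mol
From the 1:2 ratio, n(C9H8O4) = 1/2 × 0.03700 = 0.01850 mol
mass of C9H8O4 = 0.01850 × 180.16 = 3.333 g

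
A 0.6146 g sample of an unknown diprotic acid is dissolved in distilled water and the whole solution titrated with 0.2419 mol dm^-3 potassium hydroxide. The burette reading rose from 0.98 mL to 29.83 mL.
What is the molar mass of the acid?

176.1 g/mol

n(KOH) = 0.02885 L × 0.2419 mol/L = 6.979 × 10^-3 mol
From the 1:2 ratio, n(H2A) = 1/2 × 6.979 × 10^-3 = 3.489 × 10^-3 mol
M = m / n = 0.6146 g / 3.489 × 10^-3 mol = 176.1 g/mol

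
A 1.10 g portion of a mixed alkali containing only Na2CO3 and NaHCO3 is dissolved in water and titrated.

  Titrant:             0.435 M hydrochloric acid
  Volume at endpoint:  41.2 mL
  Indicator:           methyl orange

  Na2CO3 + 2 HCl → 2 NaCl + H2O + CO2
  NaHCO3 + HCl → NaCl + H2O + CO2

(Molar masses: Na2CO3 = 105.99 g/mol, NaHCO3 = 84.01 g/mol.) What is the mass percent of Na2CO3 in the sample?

63.0 %

n(HCl) = 0.0412 × 0.435 = 0.0179 mol
Let x = n(Na2CO3), y = n(NaHCO3).
Titrant: 2x + 1y = 0.0179;  mass: 105.99x + 84.01y = 1.10
Solving, x = 6.54 × 10^-3 mol, y = 4.84 × 10^-3 mol
mass of Na2CO3 = 6.54 × 10^-3 × 105.99 = 0.693 g
% Na2CO3 = 0.693 / 1.10 × 100 = 63.0 %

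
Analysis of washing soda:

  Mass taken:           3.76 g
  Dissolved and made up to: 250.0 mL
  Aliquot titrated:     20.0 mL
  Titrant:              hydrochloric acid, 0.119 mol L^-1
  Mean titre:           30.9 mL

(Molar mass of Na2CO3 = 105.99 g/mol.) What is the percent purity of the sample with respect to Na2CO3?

Na2CO3 + 2 HCl → 2 NaCl + H2O + CO2
n(HCl) per titration = 0.0309 × 0.119 = 3.68 × 10^-3 mol
From the 1:2 ratio, n(Na2CO3) in each aliquot = 1/2 × 3.68 × 10^-3 = 1.84 × 10^-3 mol
n(Na2CO3) in the whole flask = 1.84 × 10^-3 × 250.0/20.0 = 0.0230 mol
mass of Na2CO3 = 0.0230 × 105.99 = 2.44 g
% Na2CO3 = 2.44 / 3.76 × 100 = 64.8 %

64.8 %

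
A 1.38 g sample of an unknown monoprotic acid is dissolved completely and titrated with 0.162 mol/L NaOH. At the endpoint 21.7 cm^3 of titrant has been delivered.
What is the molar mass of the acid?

393 g/mol

n(NaOH) = 0.0217 L × 0.162 mol/L = 3.52 × 10^-3 mol
n(HA) = 3.52 × 10^-3 mol (1:1 ratio)
M = m / n = 1.38 g / 3.52 × 10^-3 mol = 393 g/mol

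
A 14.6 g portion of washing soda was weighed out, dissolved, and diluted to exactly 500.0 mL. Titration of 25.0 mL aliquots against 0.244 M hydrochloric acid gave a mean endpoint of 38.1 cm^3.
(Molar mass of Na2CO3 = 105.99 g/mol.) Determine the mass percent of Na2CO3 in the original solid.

Na2CO3 + 2 HCl → 2 NaCl + H2O + CO2
n(HCl) per titration = 0.0381 × 0.244 = 9.30 × 10^-3 mol
From the 1:2 ratio, n(Na2CO3) in each aliquot = 1/2 × 9.30 × 10^-3 = 4.65 × 10^-3 mol
n(Na2CO3) in the whole flask = 4.65 × 10^-3 × 500.0/25.0 = 0.0930 mol
mass of Na2CO3 = 0.0930 × 105.99 = 9.85 g
% Na2CO3 = 9.85 / 14.6 × 100 = 67.5 %

67.5 %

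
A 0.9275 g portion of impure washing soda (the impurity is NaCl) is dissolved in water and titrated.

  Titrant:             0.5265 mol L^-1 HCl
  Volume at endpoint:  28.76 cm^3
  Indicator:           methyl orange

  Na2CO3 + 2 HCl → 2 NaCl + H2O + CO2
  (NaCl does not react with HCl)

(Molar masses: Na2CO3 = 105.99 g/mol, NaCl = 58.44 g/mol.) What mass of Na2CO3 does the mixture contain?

n(HCl) = 0.02876 × 0.5265 = 0.01514 mol
Let x = n(Na2CO3), y = n(NaCl).
Titrant: 2x = 0.01514;  mass: 105.99x + 58.44y = 0.9275
Solving, x = 7.571 × 10^-3 mol, y = 2.140 × 10^-3 mol
mass of Na2CO3 = 7.571 × 10^-3 × 105.99 = 0.8025 g

0.8025 g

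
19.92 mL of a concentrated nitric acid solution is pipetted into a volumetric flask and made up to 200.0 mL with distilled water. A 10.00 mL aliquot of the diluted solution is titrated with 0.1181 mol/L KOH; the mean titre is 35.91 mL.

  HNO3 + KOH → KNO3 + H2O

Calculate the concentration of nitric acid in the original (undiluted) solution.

4.258 mol/L

n(KOH) = 0.03591 × 0.1181 = 4.241 × 10^-3 mol
n(HNO3) in the aliquot = 4.241 × 10^-3 mol (1:1 ratio)
[HNO3]_dilute = 4.241 × 10^-3 / 0.01000 = 0.4241 mol/L
Dilution factor = 200.0 / 19.92 = 10.04
[HNO3]_stock = 0.4241 × 10.04 = 4.258 mol/L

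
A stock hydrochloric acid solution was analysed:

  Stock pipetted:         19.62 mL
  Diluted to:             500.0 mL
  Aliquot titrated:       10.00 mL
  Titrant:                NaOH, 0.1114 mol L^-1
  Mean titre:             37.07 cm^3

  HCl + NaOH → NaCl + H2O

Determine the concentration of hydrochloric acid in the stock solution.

10.52 mol/L

n(NaOH) = 0.03707 × 0.1114 = 4.130 × 10^-3 mol
n(HCl) in the aliquot = 4.130 × 10^-3 mol (1:1 ratio)
[HCl]_dilute = 4.130 × 10^-3 / 0.01000 = 0.4130 mol/L
Dilution factor = 500.0 / 19.62 = 25.48
[HCl]_stock = 0.4130 × 25.48 = 10.52 mol/L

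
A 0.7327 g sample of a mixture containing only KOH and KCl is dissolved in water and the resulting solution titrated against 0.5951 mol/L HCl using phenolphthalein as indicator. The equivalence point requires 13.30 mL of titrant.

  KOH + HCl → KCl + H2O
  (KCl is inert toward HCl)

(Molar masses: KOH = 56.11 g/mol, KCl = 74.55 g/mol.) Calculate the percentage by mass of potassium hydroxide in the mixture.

60.61 %

n(HCl) = 0.01330 × 0.5951 = 7.915 × 10^-3 mol
Let x = n(KOH), y = n(KCl).
Titrant: 1x = 7.915 × 10^-3;  mass: 56.11x + 74.55y = 0.7327
Solving, x = 7.915 × 10^-3 mol, y = 3.871 × 10^-3 mol
mass of KOH = 7.915 × 10^-3 × 56.11 = 0.4441 g
% KOH = 0.4441 / 0.7327 × 100 = 60.61 %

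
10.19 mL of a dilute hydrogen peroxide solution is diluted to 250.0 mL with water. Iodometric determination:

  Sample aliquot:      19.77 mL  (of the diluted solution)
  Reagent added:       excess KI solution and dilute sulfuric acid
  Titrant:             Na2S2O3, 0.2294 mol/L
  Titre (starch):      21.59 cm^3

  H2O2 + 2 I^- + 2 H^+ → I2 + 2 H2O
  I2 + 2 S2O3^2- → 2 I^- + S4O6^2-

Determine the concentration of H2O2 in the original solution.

n(S2O3^2-) = 0.02159 × 0.2294 = 4.953 × 10^-3 mol
n(I2) = n(S2O3^2-)/2 = 2.476 × 10^-3 mol
n(H2O2) in the aliquot = 2.476 × 10^-3 mol (1:1 ratio)
[H2O2]_dilute = 2.476 × 10^-3 / 0.01977 = 0.1253 mol/L
[H2O2]_original = 0.1253 × 250.0/10.19 = 3.073 mol/L

3.073 mol/L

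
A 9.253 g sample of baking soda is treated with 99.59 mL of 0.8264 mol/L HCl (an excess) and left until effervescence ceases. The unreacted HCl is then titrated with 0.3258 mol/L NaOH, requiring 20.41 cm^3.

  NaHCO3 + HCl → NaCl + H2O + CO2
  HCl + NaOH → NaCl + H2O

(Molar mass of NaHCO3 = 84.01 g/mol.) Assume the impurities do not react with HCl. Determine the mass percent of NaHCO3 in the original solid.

n(HCl) added = 0.09959 × 0.8264 = 0.08230 mol
n(NaOH) used in back-titration = 0.02041 × 0.3258 = 6.650 × 10^-3 mol
n(HCl) left over = 6.650 × 10^-3 mol (1:1 ratio)
n(HCl) consumed by analyte = 0.08230 − 6.650 × 10^-3 = 0.07565 mol
n(NaHCO3) = 0.07565 mol (1:1 ratio)
mass of NaHCO3 = 0.07565 × 84.01 = 6.355 g
% NaHCO3 = 6.355 / 9.253 × 100 = 68.69 %

68.69 %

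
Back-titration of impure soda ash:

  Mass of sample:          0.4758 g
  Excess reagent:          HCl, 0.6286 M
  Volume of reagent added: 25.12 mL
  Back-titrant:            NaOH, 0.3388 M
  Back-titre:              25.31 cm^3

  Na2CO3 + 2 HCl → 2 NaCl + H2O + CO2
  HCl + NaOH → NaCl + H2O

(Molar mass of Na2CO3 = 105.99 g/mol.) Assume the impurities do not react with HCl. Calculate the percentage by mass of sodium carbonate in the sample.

n(HCl) added = 0.02512 × 0.6286 = 0.01579 mol
n(NaOH) used in back-titration = 0.02531 × 0.3388 = 8.575 × 10^-3 mol
n(HCl) left over = 8.575 × 10^-3 mol (1:1 ratio)
n(HCl) consumed by analyte = 0.01579 − 8.575 × 10^-3 = 7.215 × 10^-3 mol
From the 1:2 ratio, n(Na2CO3) = 1/2 × 7.215 × 10^-3 = 3.608 × 10^-3 mol
mass of Na2CO3 = 3.608 × 10^-3 × 105.99 = 0.3824 g
% Na2CO3 = 0.3824 / 0.4758 × 100 = 80.37 %

80.37 %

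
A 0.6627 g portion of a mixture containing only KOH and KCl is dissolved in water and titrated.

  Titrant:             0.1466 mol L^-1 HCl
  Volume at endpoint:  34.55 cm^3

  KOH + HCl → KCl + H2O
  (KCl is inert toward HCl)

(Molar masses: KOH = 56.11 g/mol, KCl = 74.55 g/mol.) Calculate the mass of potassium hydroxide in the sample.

0.2842 g

n(HCl) = 0.03455 × 0.1466 = 5.065 × 10^-3 mol
Let x = n(KOH), y = n(KCl).
Titrant: 1x = 5.065 × 10^-3;  mass: 56.11x + 74.55y = 0.6627
Solving, x = 5.065 × 10^-3 mol, y = 5.077 × 10^-3 mol
mass of KOH = 5.065 × 10^-3 × 56.11 = 0.2842 g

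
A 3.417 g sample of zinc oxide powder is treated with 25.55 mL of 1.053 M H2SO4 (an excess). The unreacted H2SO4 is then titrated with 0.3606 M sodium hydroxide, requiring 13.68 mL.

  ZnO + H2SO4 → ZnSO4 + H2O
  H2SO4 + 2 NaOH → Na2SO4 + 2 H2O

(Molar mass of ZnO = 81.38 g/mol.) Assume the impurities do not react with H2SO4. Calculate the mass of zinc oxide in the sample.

n(H2SO4) added = 0.02555 × 1.053 = 0.02690 mol
n(NaOH) used in back-titration = 0.01368 × 0.3606 = 4.933 × 10^-3 mol
From the 1:2 ratio, n(H2SO4) left over = 1/2 × 4.933 × 10^-3 = 2.467 × 10^-3 mol
n(H2SO4) consumed by analyte = 0.02690 − 2.467 × 10^-3 = 0.02444 mol
n(ZnO) = 0.02444 mol (1:1 ratio)
mass of ZnO = 0.02444 × 81.38 = 1.989 g

1.989 g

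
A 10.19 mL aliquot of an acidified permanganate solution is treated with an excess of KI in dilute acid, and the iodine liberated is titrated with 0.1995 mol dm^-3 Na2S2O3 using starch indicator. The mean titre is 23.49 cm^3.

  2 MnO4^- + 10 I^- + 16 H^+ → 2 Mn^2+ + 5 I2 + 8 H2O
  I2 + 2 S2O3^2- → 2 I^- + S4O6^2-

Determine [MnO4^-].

n(S2O3^2-) = 0.02349 × 0.1995 = 4.686 × 10^-3 mol
n(I2) = n(S2O3^2-)/2 = 2.343 × 10^-3 mol
From the 2:5 ratio, n(MnO4^-) in the aliquot = 2/5 × 2.343 × 10^-3 = 9.373 × 10^-4 mol
[MnO4^-] = 9.373 × 10^-4 / 0.01019 = 0.09198 mol/L

0.09198 mol/L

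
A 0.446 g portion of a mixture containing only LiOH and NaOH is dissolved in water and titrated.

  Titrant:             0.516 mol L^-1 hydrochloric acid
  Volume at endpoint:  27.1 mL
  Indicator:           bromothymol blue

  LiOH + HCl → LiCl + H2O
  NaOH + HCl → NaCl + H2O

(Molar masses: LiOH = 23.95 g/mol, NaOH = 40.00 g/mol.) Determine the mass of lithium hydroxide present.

n(HCl) = 0.0271 × 0.516 = 0.0140 mol
Let x = n(LiOH), y = n(NaOH).
Titrant: 1x + 1y = 0.0140;  mass: 23.95x + 40.00y = 0.446
Solving, x = 7.06 × 10^-3 mol, y = 6.92 × 10^-3 mol
mass of LiOH = 7.06 × 10^-3 × 23.95 = 0.169 g

0.169 g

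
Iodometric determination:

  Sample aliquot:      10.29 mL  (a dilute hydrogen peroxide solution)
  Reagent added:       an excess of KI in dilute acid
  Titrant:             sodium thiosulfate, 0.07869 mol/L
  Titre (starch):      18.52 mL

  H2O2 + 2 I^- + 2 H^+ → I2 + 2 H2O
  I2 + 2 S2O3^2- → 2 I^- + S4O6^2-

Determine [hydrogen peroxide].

0.07081 mol/L

n(S2O3^2-) = 0.01852 × 0.07869 = 1.457 × 10^-3 mol
n(I2) = n(S2O3^2-)/2 = 7.287 × 10^-4 mol
n(H2O2) in the aliquot = 7.287 × 10^-4 mol (1:1 ratio)
[H2O2] = 7.287 × 10^-4 / 0.01029 = 0.07081 mol/L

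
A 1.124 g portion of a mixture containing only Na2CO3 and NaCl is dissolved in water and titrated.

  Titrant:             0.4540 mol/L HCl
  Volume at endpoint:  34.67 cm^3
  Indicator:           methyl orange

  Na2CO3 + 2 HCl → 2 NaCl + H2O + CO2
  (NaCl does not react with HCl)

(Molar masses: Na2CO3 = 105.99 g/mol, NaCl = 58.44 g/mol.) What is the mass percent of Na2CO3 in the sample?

n(HCl) = 0.03467 × 0.4540 = 0.01574 mol
Let x = n(Na2CO3), y = n(NaCl).
Titrant: 2x = 0.01574;  mass: 105.99x + 58.44y = 1.124
Solving, x = 7.870 × 10^-3 mol, y = 4.960 × 10^-3 mol
mass of Na2CO3 = 7.870 × 10^-3 × 105.99 = 0.8342 g
% Na2CO3 = 0.8342 / 1.124 × 100 = 74.21 %

74.21 %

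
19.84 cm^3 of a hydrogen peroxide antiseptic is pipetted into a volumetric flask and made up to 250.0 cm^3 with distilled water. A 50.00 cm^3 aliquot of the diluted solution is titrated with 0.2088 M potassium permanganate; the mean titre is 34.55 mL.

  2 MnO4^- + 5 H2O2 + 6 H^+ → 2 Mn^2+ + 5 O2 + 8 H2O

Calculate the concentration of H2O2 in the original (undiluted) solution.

4.545 M

n(KMnO4) = 0.03455 × 0.2088 = 7.214 × 10^-3 mol
From the 5:2 ratio, n(H2O2) in the aliquot = 5/2 × 7.214 × 10^-3 = 0.01804 mol
[H2O2]_dilute = 0.01804 / 0.05000 = 0.3607 mol/L
Dilution factor = 250.0 / 19.84 = 12.60
[H2O2]_stock = 0.3607 × 12.60 = 4.545 mol/L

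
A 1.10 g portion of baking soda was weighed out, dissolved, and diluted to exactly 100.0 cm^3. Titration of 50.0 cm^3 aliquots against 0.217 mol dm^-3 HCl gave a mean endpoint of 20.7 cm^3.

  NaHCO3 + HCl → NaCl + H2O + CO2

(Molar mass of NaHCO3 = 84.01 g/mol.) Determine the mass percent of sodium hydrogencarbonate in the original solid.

68.6 %

n(HCl) per titration = 0.0207 × 0.217 = 4.49 × 10^-3 mol
n(NaHCO3) in each aliquot = 4.49 × 10^-3 mol (1:1 ratio)
n(NaHCO3) in the whole flask = 4.49 × 10^-3 × 100.0/50.0 = 8.98 × 10^-3 mol
mass of NaHCO3 = 8.98 × 10^-3 × 84.01 = 0.755 g
% NaHCO3 = 0.755 / 1.10 × 100 = 68.6 %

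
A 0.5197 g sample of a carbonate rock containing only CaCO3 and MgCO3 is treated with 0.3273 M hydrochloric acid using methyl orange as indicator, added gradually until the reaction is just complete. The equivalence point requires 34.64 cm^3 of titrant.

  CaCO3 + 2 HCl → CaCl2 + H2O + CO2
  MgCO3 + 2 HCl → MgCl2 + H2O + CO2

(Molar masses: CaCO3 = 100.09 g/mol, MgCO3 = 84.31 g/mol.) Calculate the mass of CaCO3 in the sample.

0.2649 g

n(HCl) = 0.03464 × 0.3273 = 0.01134 mol
Let x = n(CaCO3), y = n(MgCO3).
Titrant: 2x + 2y = 0.01134;  mass: 100.09x + 84.31y = 0.5197
Solving, x = 2.646 × 10^-3 mol, y = 3.022 × 10^-3 mol
mass of CaCO3 = 2.646 × 10^-3 × 100.09 = 0.2649 g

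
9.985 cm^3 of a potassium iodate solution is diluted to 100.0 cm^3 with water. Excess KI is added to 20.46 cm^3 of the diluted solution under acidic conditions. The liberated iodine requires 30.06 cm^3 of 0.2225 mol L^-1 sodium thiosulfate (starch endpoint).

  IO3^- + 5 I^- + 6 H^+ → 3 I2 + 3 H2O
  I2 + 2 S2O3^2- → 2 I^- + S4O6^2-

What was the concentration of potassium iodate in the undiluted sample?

0.5456 mol/L

n(S2O3^2-) = 0.03006 × 0.2225 = 6.688 × 10^-3 mol
n(I2) = n(S2O3^2-)/2 = 3.344 × 10^-3 mol
From the 1:3 ratio, n(IO3^-) in the aliquot = 1/3 × 3.344 × 10^-3 = 1.115 × 10^-3 mol
[IO3^-]_dilute = 1.115 × 10^-3 / 0.02046 = 0.05448 mol/L
[IO3^-]_original = 0.05448 × 100.0/9.985 = 0.5456 mol/L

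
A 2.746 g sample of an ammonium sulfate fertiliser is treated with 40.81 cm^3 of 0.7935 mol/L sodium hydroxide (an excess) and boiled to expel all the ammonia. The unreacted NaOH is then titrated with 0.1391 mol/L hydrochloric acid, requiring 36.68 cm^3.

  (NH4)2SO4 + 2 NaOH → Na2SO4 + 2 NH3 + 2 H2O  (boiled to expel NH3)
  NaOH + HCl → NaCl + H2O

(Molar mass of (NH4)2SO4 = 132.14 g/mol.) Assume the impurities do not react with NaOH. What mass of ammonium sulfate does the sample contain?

1.802 g

n(NaOH) added = 0.04081 × 0.7935 = 0.03238 mol
n(HCl) used in back-titration = 0.03668 × 0.1391 = 5.102 × 10^-3 mol
n(NaOH) left over = 5.102 × 10^-3 mol (1:1 ratio)
n(NaOH) consumed by analyte = 0.03238 − 5.102 × 10^-3 = 0.02728 mol
From the 1:2 ratio, n((NH4)2SO4) = 1/2 × 0.02728 = 0.01364 mol
mass of (NH4)2SO4 = 0.01364 × 132.14 = 1.802 g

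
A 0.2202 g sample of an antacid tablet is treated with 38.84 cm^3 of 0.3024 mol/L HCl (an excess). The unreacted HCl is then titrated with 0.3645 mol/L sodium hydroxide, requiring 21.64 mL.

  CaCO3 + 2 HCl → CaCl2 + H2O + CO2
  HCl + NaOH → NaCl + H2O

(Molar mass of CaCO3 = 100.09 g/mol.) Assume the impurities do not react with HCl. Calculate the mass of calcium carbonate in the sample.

n(HCl) added = 0.03884 × 0.3024 = 0.01175 mol
n(NaOH) used in back-titration = 0.02164 × 0.3645 = 7.888 × 10^-3 mol
n(HCl) left over = 7.888 × 10^-3 mol (1:1 ratio)
n(HCl) consumed by analyte = 0.01175 − 7.888 × 10^-3 = 3.857 × 10^-3 mol
From the 1:2 ratio, n(CaCO3) = 1/2 × 3.857 × 10^-3 = 1.929 × 10^-3 mol
mass of CaCO3 = 1.929 × 10^-3 × 100.09 = 0.1930 g

0.1930 g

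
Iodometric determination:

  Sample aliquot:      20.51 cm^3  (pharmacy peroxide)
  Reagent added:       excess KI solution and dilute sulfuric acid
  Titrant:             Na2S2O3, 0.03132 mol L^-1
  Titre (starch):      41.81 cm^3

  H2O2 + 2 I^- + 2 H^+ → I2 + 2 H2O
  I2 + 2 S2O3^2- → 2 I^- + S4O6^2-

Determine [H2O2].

0.03192 mol/L

n(S2O3^2-) = 0.04181 × 0.03132 = 1.309 × 10^-3 mol
n(I2) = n(S2O3^2-)/2 = 6.547 × 10^-4 mol
n(H2O2) in the aliquot = 6.547 × 10^-4 mol (1:1 ratio)
[H2O2] = 6.547 × 10^-4 / 0.02051 = 0.03192 mol/L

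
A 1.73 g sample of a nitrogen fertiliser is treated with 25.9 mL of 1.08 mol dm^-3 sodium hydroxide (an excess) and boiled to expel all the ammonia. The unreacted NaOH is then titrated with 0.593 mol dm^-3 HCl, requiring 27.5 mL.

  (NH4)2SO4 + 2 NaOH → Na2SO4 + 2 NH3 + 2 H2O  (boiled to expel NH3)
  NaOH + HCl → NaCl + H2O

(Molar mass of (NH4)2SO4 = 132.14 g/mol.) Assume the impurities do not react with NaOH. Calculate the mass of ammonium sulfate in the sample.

n(NaOH) added = 0.0259 × 1.08 = 0.0280 mol
n(HCl) used in back-titration = 0.0275 × 0.593 = 0.0163 mol
n(NaOH) left over = 0.0163 mol (1:1 ratio)
n(NaOH) consumed by analyte = 0.0280 − 0.0163 = 0.0117 mol
From the 1:2 ratio, n((NH4)2SO4) = 1/2 × 0.0117 = 5.83 × 10^-3 mol
mass of (NH4)2SO4 = 5.83 × 10^-3 × 132.14 = 0.771 g

0.771 g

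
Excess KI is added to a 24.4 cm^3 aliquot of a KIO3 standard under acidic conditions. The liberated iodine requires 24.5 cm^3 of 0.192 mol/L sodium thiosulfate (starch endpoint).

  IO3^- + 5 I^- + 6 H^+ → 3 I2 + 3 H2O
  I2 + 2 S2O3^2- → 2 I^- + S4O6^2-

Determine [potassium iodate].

n(S2O3^2-) = 0.0245 × 0.192 = 4.70 × 10^-3 mol
n(I2) = n(S2O3^2-)/2 = 2.35 × 10^-3 mol
From the 1:3 ratio, n(IO3^-) in the aliquot = 1/3 × 2.35 × 10^-3 = 7.84 × 10^-4 mol
[IO3^-] = 7.84 × 10^-4 / 0.0244 = 0.0321 mol/L

0.0321 mol/L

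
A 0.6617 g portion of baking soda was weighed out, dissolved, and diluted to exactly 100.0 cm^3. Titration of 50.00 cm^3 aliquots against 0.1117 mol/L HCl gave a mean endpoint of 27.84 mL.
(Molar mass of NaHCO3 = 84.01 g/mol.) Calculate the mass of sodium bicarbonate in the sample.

0.5225 g

NaHCO3 + HCl → NaCl + H2O + CO2
n(HCl) per titration = 0.02784 × 0.1117 = 3.110 × 10^-3 mol
n(NaHCO3) in each aliquot = 3.110 × 10^-3 mol (1:1 ratio)
n(NaHCO3) in the whole flask = 3.110 × 10^-3 × 100.0/50.00 = 6.219 × 10^-3 mol
mass of NaHCO3 = 6.219 × 10^-3 × 84.01 = 0.5225 g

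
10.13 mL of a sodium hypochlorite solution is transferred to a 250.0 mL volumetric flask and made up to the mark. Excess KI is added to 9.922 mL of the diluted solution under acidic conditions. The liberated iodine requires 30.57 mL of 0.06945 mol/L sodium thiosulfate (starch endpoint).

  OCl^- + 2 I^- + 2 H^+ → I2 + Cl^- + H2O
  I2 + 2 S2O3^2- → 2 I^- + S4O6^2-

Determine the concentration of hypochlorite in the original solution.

n(S2O3^2-) = 0.03057 × 0.06945 = 2.123 × 10^-3 mol
n(I2) = n(S2O3^2-)/2 = 1.062 × 10^-3 mol
n(OCl^-) in the aliquot = 1.062 × 10^-3 mol (1:1 ratio)
[OCl^-]_dilute = 1.062 × 10^-3 / 0.009922 = 0.1070 mol/L
[OCl^-]_original = 0.1070 × 250.0/10.13 = 2.640 mol/L

2.640 mol/L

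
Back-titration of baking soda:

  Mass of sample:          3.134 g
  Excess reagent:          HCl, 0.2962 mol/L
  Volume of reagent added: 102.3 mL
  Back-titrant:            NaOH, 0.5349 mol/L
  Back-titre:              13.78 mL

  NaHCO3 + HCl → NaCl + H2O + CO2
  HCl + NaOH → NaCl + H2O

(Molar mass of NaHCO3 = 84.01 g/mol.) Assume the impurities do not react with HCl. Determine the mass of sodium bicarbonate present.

n(HCl) added = 0.1023 × 0.2962 = 0.03030 mol
n(NaOH) used in back-titration = 0.01378 × 0.5349 = 7.371 × 10^-3 mol
n(HCl) left over = 7.371 × 10^-3 mol (1:1 ratio)
n(HCl) consumed by analyte = 0.03030 − 7.371 × 10^-3 = 0.02293 mol
n(NaHCO3) = 0.02293 mol (1:1 ratio)
mass of NaHCO3 = 0.02293 × 84.01 = 1.926 g

1.926 g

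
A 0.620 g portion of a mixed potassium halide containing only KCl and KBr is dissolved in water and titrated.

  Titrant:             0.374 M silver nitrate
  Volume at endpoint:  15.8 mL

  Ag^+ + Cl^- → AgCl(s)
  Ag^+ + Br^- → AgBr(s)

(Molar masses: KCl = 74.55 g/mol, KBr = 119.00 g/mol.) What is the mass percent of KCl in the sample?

22.5 %

n(AgNO3) = 0.0158 × 0.374 = 5.91 × 10^-3 mol
Let x = n(KCl), y = n(KBr).
Titrant: 1x + 1y = 5.91 × 10^-3;  mass: 74.55x + 119.00y = 0.620
Solving, x = 1.87 × 10^-3 mol, y = 4.04 × 10^-3 mol
mass of KCl = 1.87 × 10^-3 × 74.55 = 0.140 g
% KCl = 0.140 / 0.620 × 100 = 22.5 %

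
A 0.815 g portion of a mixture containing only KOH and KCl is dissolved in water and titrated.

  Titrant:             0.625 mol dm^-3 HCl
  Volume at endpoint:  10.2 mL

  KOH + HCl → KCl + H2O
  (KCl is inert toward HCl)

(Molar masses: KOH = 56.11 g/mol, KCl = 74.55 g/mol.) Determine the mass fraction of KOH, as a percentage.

43.9 %

n(HCl) = 0.0102 × 0.625 = 6.37 × 10^-3 mol
Let x = n(KOH), y = n(KCl).
Titrant: 1x = 6.37 × 10^-3;  mass: 56.11x + 74.55y = 0.815
Solving, x = 6.37 × 10^-3 mol, y = 6.13 × 10^-3 mol
mass of KOH = 6.37 × 10^-3 × 56.11 = 0.358 g
% KOH = 0.358 / 0.815 × 100 = 43.9 %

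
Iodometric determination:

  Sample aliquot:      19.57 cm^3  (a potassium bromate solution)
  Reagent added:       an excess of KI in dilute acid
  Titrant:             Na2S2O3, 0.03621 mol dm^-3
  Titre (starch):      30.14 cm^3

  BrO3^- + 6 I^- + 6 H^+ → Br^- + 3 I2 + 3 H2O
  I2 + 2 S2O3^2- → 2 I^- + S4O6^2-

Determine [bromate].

n(S2O3^2-) = 0.03014 × 0.03621 = 1.091 × 10^-3 mol
n(I2) = n(S2O3^2-)/2 = 5.457 × 10^-4 mol
From the 1:3 ratio, n(BrO3^-) in the aliquot = 1/3 × 5.457 × 10^-4 = 1.819 × 10^-4 mol
[BrO3^-] = 1.819 × 10^-4 / 0.01957 = 0.009295 mol/L

0.009295 mol/L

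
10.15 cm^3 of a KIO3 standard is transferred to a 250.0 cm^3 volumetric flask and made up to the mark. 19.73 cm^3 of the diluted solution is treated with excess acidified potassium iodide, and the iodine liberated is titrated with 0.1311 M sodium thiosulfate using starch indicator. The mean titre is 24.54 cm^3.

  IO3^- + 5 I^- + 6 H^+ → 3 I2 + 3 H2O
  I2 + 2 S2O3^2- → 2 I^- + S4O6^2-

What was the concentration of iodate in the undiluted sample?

0.6694 M

n(S2O3^2-) = 0.02454 × 0.1311 = 3.217 × 10^-3 mol
n(I2) = n(S2O3^2-)/2 = 1.609 × 10^-3 mol
From the 1:3 ratio, n(IO3^-) in the aliquot = 1/3 × 1.609 × 10^-3 = 5.362 × 10^-4 mol
[IO3^-]_dilute = 5.362 × 10^-4 / 0.01973 = 0.02718 mol/L
[IO3^-]_original = 0.02718 × 250.0/10.15 = 0.6694 mol/L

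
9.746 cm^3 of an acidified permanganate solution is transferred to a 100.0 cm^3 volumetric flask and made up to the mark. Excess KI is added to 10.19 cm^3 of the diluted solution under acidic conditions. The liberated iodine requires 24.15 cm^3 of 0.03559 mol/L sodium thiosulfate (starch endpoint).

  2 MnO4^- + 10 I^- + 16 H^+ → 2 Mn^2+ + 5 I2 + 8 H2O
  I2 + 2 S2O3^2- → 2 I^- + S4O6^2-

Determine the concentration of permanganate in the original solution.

n(S2O3^2-) = 0.02415 × 0.03559 = 8.595 × 10^-4 mol
n(I2) = n(S2O3^2-)/2 = 4.297 × 10^-4 mol
From the 2:5 ratio, n(MnO4^-) in the aliquot = 2/5 × 4.297 × 10^-4 = 1.719 × 10^-4 mol
[MnO4^-]_dilute = 1.719 × 10^-4 / 0.01019 = 0.01687 mol/L
[MnO4^-]_original = 0.01687 × 100.0/9.746 = 0.1731 mol/L

0.1731 mol/L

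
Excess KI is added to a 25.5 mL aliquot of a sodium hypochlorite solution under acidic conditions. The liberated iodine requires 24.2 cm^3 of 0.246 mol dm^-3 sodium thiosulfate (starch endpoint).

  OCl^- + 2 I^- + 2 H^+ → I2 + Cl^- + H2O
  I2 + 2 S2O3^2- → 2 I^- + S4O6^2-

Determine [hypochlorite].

0.117 mol/L

n(S2O3^2-) = 0.0242 × 0.246 = 5.95 × 10^-3 mol
n(I2) = n(S2O3^2-)/2 = 2.98 × 10^-3 mol
n(OCl^-) in the aliquot = 2.98 × 10^-3 mol (1:1 ratio)
[OCl^-] = 2.98 × 10^-3 / 0.0255 = 0.117 mol/L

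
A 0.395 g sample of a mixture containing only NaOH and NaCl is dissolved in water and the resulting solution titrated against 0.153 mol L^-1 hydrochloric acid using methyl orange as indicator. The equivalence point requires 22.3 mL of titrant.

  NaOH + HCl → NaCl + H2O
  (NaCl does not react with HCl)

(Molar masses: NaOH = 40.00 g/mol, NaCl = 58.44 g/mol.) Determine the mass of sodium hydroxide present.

0.136 g

n(HCl) = 0.0223 × 0.153 = 3.41 × 10^-3 mol
Let x = n(NaOH), y = n(NaCl).
Titrant: 1x = 3.41 × 10^-3;  mass: 40.00x + 58.44y = 0.395
Solving, x = 3.41 × 10^-3 mol, y = 4.42 × 10^-3 mol
mass of NaOH = 3.41 × 10^-3 × 40.00 = 0.136 g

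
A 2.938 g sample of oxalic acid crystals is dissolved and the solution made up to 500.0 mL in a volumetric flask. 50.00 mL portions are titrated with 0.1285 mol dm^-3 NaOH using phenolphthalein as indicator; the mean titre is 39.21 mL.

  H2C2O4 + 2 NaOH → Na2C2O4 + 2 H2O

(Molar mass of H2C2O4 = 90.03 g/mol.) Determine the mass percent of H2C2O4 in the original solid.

77.20 %

n(NaOH) per titration = 0.03921 × 0.1285 = 5.038 × 10^-3 mol
From the 1:2 ratio, n(H2C2O4) in each aliquot = 1/2 × 5.038 × 10^-3 = 2.519 × 10^-3 mol
n(H2C2O4) in the whole flask = 2.519 × 10^-3 × 500.0/50.00 = 0.02519 mol
mass of H2C2O4 = 0.02519 × 90.03 = 2.268 g
% H2C2O4 = 2.268 / 2.938 × 100 = 77.20 %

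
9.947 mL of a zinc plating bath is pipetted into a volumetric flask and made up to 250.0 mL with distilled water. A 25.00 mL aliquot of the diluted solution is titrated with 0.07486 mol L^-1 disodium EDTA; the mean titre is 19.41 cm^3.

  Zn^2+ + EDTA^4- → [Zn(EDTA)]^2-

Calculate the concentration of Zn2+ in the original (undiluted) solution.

1.461 mol/L

n(EDTA) = 0.01941 × 0.07486 = 1.453 × 10^-3 mol
n(Zn2+) in the aliquot = 1.453 × 10^-3 mol (1:1 ratio)
[Zn2+]_dilute = 1.453 × 10^-3 / 0.02500 = 0.05812 mol/L
Dilution factor = 250.0 / 9.947 = 25.13
[Zn2+]_stock = 0.05812 × 25.13 = 1.461 mol/L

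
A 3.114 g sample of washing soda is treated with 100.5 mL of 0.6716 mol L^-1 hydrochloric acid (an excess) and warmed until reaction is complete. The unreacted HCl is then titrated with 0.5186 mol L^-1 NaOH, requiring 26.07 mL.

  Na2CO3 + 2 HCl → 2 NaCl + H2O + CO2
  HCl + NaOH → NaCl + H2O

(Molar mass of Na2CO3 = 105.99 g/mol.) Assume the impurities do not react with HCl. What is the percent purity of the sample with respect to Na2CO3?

n(HCl) added = 0.1005 × 0.6716 = 0.06750 mol
n(NaOH) used in back-titration = 0.02607 × 0.5186 = 0.01352 mol
n(HCl) left over = 0.01352 mol (1:1 ratio)
n(HCl) consumed by analyte = 0.06750 − 0.01352 = 0.05398 mol
From the 1:2 ratio, n(Na2CO3) = 1/2 × 0.05398 = 0.02699 mol
mass of Na2CO3 = 0.02699 × 105.99 = 2.860 g
% Na2CO3 = 2.860 / 3.114 × 100 = 91.86 %

91.86 %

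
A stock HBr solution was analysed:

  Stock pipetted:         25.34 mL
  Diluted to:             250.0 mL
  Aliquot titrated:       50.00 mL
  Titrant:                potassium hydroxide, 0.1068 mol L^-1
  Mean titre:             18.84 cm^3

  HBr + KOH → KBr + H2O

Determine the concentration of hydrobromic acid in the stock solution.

0.3970 mol/L

n(KOH) = 0.01884 × 0.1068 = 2.012 × 10^-3 mol
n(HBr) in the aliquot = 2.012 × 10^-3 mol (1:1 ratio)
[HBr]_dilute = 2.012 × 10^-3 / 0.05000 = 0.04024 mol/L
Dilution factor = 250.0 / 25.34 = 9.866
[HBr]_stock = 0.04024 × 9.866 = 0.3970 mol/L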